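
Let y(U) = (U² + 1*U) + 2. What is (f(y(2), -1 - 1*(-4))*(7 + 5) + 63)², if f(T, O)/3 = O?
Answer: 29241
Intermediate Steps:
y(U) = 2 + U + U² (y(U) = (U² + U) + 2 = (U + U²) + 2 = 2 + U + U²)
f(T, O) = 3*O
(f(y(2), -1 - 1*(-4))*(7 + 5) + 63)² = ((3*(-1 - 1*(-4)))*(7 + 5) + 63)² = ((3*(-1 + 4))*12 + 63)² = ((3*3)*12 + 63)² = (9*12 + 63)² = (108 + 63)² = 171² = 29241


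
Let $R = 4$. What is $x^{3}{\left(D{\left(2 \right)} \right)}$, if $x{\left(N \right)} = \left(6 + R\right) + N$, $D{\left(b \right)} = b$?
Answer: $1728$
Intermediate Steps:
$x{\left(N \right)} = 10 + N$ ($x{\left(N \right)} = \left(6 + 4\right) + N = 10 + N$)
$x^{3}{\left(D{\left(2 \right)} \right)} = \left(10 + 2\right)^{3} = 12^{3} = 1728$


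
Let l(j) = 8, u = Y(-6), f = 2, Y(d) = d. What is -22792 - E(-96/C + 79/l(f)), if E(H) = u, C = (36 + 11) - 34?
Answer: -22786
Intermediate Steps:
u = -6
C = 13 (C = 47 - 34 = 13)
E(H) = -6
-22792 - E(-96/C + 79/l(f)) = -22792 - 1*(-6) = -22792 + 6 = -22786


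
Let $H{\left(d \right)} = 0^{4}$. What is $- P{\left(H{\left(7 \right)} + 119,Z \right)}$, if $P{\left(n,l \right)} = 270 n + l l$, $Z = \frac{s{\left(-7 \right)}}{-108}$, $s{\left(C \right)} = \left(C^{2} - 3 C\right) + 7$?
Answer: $- \frac{374770249}{11664} \approx -32131.0$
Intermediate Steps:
$s{\left(C \right)} = 7 + C^{2} - 3 C$
$H{\left(d \right)} = 0$
$Z = - \frac{77}{108}$ ($Z = \frac{7 + \left(-7\right)^{2} - -21}{-108} = \left(7 + 49 + 21\right) \left(- \frac{1}{108}\right) = 77 \left(- \frac{1}{108}\right) = - \frac{77}{108} \approx -0.71296$)
$P{\left(n,l \right)} = l^{2} + 270 n$ ($P{\left(n,l \right)} = 270 n + l^{2} = l^{2} + 270 n$)
$- P{\left(H{\left(7 \right)} + 119,Z \right)} = - (\left(- \frac{77}{108}\right)^{2} + 270 \left(0 + 119\right)) = - (\frac{5929}{11664} + 270 \cdot 119) = - (\frac{5929}{11664} + 32130) = \left(-1\right) \frac{374770249}{11664} = - \frac{374770249}{11664}$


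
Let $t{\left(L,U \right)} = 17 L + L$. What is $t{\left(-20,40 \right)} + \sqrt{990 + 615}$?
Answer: $-360 + \sqrt{1605} \approx -319.94$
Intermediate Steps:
$t{\left(L,U \right)} = 18 L$
$t{\left(-20,40 \right)} + \sqrt{990 + 615} = 18 \left(-20\right) + \sqrt{990 + 615} = -360 + \sqrt{1605}$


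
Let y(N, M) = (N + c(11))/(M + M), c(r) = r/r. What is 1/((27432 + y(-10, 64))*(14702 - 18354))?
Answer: -32/3205805031 ≈ -9.9819e-9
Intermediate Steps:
c(r) = 1
y(N, M) = (1 + N)/(2*M) (y(N, M) = (N + 1)/(M + M) = (1 + N)/((2*M)) = (1 + N)*(1/(2*M)) = (1 + N)/(2*M))
1/((27432 + y(-10, 64))*(14702 - 18354)) = 1/((27432 + (½)*(1 - 10)/64)*(14702 - 18354)) = 1/((27432 + (½)*(1/64)*(-9))*(-3652)) = 1/((27432 - 9/128)*(-3652)) = 1/((3511287/128)*(-3652)) = 1/(-3205805031/32) = -32/3205805031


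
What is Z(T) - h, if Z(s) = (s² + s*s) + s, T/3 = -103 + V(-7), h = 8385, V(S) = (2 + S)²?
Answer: 100893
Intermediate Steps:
T = -234 (T = 3*(-103 + (2 - 7)²) = 3*(-103 + (-5)²) = 3*(-103 + 25) = 3*(-78) = -234)
Z(s) = s + 2*s² (Z(s) = (s² + s²) + s = 2*s² + s = s + 2*s²)
Z(T) - h = -234*(1 + 2*(-234)) - 1*8385 = -234*(1 - 468) - 8385 = -234*(-467) - 8385 = 109278 - 8385 = 100893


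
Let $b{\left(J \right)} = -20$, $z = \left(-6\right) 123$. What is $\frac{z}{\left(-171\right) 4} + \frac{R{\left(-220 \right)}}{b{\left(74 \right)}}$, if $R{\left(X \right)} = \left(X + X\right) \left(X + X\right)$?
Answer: $- \frac{367799}{38} \approx -9678.9$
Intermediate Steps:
$z = -738$
$R{\left(X \right)} = 4 X^{2}$ ($R{\left(X \right)} = 2 X 2 X = 4 X^{2}$)
$\frac{z}{\left(-171\right) 4} + \frac{R{\left(-220 \right)}}{b{\left(74 \right)}} = - \frac{738}{\left(-171\right) 4} + \frac{4 \left(-220\right)^{2}}{-20} = - \frac{738}{-684} + 4 \cdot 48400 \left(- \frac{1}{20}\right) = \left(-738\right) \left(- \frac{1}{684}\right) + 193600 \left(- \frac{1}{20}\right) = \frac{41}{38} - 9680 = - \frac{367799}{38}$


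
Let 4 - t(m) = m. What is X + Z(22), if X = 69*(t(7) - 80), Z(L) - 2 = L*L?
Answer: -5241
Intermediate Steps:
t(m) = 4 - m
Z(L) = 2 + L² (Z(L) = 2 + L*L = 2 + L²)
X = -5727 (X = 69*((4 - 1*7) - 80) = 69*((4 - 7) - 80) = 69*(-3 - 80) = 69*(-83) = -5727)
X + Z(22) = -5727 + (2 + 22²) = -5727 + (2 + 484) = -5727 + 486 = -5241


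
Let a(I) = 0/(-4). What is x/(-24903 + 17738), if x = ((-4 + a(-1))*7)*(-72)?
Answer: -2016/7165 ≈ -0.28137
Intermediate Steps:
a(I) = 0 (a(I) = 0*(-¼) = 0)
x = 2016 (x = ((-4 + 0)*7)*(-72) = -4*7*(-72) = -28*(-72) = 2016)
x/(-24903 + 17738) = 2016/(-24903 + 17738) = 2016/(-7165) = 2016*(-1/7165) = -2016/7165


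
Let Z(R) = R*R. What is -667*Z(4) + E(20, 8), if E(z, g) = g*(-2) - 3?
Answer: -10691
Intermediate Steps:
Z(R) = R**2
E(z, g) = -3 - 2*g (E(z, g) = -2*g - 3 = -3 - 2*g)
-667*Z(4) + E(20, 8) = -667*4**2 + (-3 - 2*8) = -667*16 + (-3 - 16) = -10672 - 19 = -10691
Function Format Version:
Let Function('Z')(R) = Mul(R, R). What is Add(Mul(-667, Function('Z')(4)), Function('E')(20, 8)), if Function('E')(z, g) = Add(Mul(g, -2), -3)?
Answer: -10691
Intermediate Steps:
Function('Z')(R) = Pow(R, 2)
Function('E')(z, g) = Add(-3, Mul(-2, g)) (Function('E')(z, g) = Add(Mul(-2, g), -3) = Add(-3, Mul(-2, g)))
Add(Mul(-667, Function('Z')(4)), Function('E')(20, 8)) = Add(Mul(-667, Pow(4, 2)), Add(-3, Mul(-2, 8))) = Add(Mul(-667, 16), Add(-3, -16)) = Add(-10672, -19) = -10691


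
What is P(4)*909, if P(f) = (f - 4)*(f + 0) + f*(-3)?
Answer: -10908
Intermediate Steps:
P(f) = -3*f + f*(-4 + f) (P(f) = (-4 + f)*f - 3*f = f*(-4 + f) - 3*f = -3*f + f*(-4 + f))
P(4)*909 = (4*(-7 + 4))*909 = (4*(-3))*909 = -12*909 = -10908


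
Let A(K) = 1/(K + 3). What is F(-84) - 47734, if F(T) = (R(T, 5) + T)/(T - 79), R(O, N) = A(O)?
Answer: -630225197/13203 ≈ -47734.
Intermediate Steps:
A(K) = 1/(3 + K)
R(O, N) = 1/(3 + O)
F(T) = (T + 1/(3 + T))/(-79 + T) (F(T) = (1/(3 + T) + T)/(T - 79) = (T + 1/(3 + T))/(-79 + T))
F(-84) - 47734 = (1 - 84*(3 - 84))/((-79 - 84)*(3 - 84)) - 47734 = (1 - 84*(-81))/(-163*(-81)) - 47734 = -1/163*(-1/81)*(1 + 6804) - 47734 = -1/163*(-1/81)*6805 - 47734 = 6805/13203 - 47734 = -630225197/13203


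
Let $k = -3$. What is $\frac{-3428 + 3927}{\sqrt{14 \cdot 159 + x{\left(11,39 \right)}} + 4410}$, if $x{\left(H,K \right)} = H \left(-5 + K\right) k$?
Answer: $\frac{366765}{3241166} - \frac{499 \sqrt{69}}{4861749} \approx 0.11231$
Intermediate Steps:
$x{\left(H,K \right)} = H \left(15 - 3 K\right)$ ($x{\left(H,K \right)} = H \left(-5 + K\right) \left(-3\right) = H \left(15 - 3 K\right)$)
$\frac{-3428 + 3927}{\sqrt{14 \cdot 159 + x{\left(11,39 \right)}} + 4410} = \frac{-3428 + 3927}{\sqrt{14 \cdot 159 + 3 \cdot 11 \left(5 - 39\right)} + 4410} = \frac{499}{\sqrt{2226 + 3 \cdot 11 \left(5 - 39\right)} + 4410} = \frac{499}{\sqrt{2226 + 3 \cdot 11 \left(-34\right)} + 4410} = \frac{499}{\sqrt{2226 - 1122} + 4410} = \frac{499}{\sqrt{1104} + 4410} = \frac{499}{4 \sqrt{69} + 4410} = \frac{499}{4410 + 4 \sqrt{69}}$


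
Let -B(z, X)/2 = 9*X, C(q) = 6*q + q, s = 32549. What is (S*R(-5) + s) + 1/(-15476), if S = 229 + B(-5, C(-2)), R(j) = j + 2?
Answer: 481396455/15476 ≈ 31106.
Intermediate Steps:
R(j) = 2 + j
C(q) = 7*q
B(z, X) = -18*X
S = 481 (S = 229 - 126*(-2) = 229 - 18*(-14) = 229 + 252 = 481)
(S*R(-5) + s) + 1/(-15476) = (481*(2 - 5) + 32549) + 1/(-15476) = (481*(-3) + 32549) - 1/15476 = (-1443 + 32549) - 1/15476 = 31106 - 1/15476 = 481396455/15476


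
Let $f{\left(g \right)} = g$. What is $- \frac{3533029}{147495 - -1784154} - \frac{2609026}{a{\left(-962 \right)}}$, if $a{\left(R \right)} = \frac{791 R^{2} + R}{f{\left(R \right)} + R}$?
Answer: $\frac{2463672769153}{489956973903} \approx 5.0283$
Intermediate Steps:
$a{\left(R \right)} = \frac{R + 791 R^{2}}{2 R}$ ($a{\left(R \right)} = \frac{791 R^{2} + R}{R + R} = \frac{R + 791 R^{2}}{2 R}$)
$- \frac{3533029}{147495 - -1784154} - \frac{2609026}{a{\left(-962 \right)}} = - \frac{3533029}{147495 - -1784154} - \frac{2609026}{\frac{1}{2} + \frac{791}{2} \left(-962\right)} = - \frac{3533029}{147495 + 1784154} - \frac{2609026}{\frac{1}{2} - 380471} = - \frac{3533029}{1931649} - \frac{2609026}{- \frac{760941}{2}} = \left(-3533029\right) \frac{1}{1931649} - - \frac{5218052}{760941} = - \frac{3533029}{1931649} + \frac{5218052}{760941} = \frac{2463672769153}{489956973903}$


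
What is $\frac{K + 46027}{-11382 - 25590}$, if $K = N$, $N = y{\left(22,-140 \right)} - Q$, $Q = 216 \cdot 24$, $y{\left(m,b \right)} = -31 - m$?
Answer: $- \frac{20395}{18486} \approx -1.1033$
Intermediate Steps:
$Q = 5184$
$N = -5237$ ($N = \left(-31 - 22\right) - 5184 = -53 - 5184 = -5237$)
$K = -5237$
$\frac{K + 46027}{-11382 - 25590} = \frac{-5237 + 46027}{-11382 - 25590} = \frac{40790}{-36972} = 40790 \left(- \frac{1}{36972}\right) = - \frac{20395}{18486}$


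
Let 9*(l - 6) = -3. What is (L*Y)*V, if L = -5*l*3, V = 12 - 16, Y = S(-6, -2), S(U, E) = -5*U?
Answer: 10200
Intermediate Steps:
Y = 30 (Y = -5*(-6) = 30)
l = 17/3 (l = 6 + (⅑)*(-3) = 6 - ⅓ = 17/3 ≈ 5.6667)
V = -4
L = -85 (L = -5*17/3*3 = -85/3*3 = -85)
(L*Y)*V = -85*30*(-4) = -2550*(-4) = 10200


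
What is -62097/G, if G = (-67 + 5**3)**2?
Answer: -62097/3364 ≈ -18.459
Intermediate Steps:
G = 3364 (G = (-67 + 125)**2 = 58**2 = 3364)
-62097/G = -62097/3364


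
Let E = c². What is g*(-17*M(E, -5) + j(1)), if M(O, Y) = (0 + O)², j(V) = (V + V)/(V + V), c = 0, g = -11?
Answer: -11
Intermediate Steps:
E = 0 (E = 0² = 0)
j(V) = 1 (j(V) = (2*V)/((2*V)) = (2*V)*(1/(2*V)) = 1)
M(O, Y) = O²
g*(-17*M(E, -5) + j(1)) = -11*(-17*0² + 1) = -11*(-17*0 + 1) = -11*(0 + 1) = -11*1 = -11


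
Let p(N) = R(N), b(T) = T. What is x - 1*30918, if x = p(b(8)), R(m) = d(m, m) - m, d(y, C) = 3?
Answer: -30923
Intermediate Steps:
R(m) = 3 - m
p(N) = 3 - N
x = -5 (x = 3 - 1*8 = 3 - 8 = -5)
x - 1*30918 = -5 - 1*30918 = -5 - 30918 = -30923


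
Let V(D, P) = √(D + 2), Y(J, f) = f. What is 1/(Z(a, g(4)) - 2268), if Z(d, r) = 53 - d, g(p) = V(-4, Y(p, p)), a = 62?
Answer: -1/2277 ≈ -0.00043917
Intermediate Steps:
V(D, P) = √(2 + D)
g(p) = I*√2 (g(p) = √(2 - 4) = √(-2) = I*√2)
1/(Z(a, g(4)) - 2268) = 1/((53 - 1*62) - 2268) = 1/((53 - 62) - 2268) = 1/(-9 - 2268) = 1/(-2277) = -1/2277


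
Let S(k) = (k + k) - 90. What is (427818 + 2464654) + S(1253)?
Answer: 2894888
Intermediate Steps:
S(k) = -90 + 2*k (S(k) = 2*k - 90 = -90 + 2*k)
(427818 + 2464654) + S(1253) = (427818 + 2464654) + (-90 + 2*1253) = 2892472 + (-90 + 2506) = 2892472 + 2416 = 2894888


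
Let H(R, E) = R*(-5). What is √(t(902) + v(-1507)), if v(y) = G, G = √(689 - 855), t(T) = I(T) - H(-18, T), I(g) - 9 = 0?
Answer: √(-81 + I*√166) ≈ 0.71354 + 9.0282*I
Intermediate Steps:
H(R, E) = -5*R
I(g) = 9 (I(g) = 9 + 0 = 9)
t(T) = -81 (t(T) = 9 - (-5)*(-18) = 9 - 1*90 = 9 - 90 = -81)
G = I*√166 (G = √(-166) = I*√166 ≈ 12.884*I)
v(y) = I*√166
√(t(902) + v(-1507)) = √(-81 + I*√166)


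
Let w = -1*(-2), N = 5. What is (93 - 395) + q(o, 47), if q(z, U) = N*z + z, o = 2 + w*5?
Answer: -230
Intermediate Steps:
w = 2
o = 12 (o = 2 + 2*5 = 2 + 10 = 12)
q(z, U) = 6*z (q(z, U) = 5*z + z = 6*z)
(93 - 395) + q(o, 47) = (93 - 395) + 6*12 = -302 + 72 = -230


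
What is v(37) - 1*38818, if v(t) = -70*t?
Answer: -41408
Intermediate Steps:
v(37) - 1*38818 = -70*37 - 1*38818 = -2590 - 38818 = -41408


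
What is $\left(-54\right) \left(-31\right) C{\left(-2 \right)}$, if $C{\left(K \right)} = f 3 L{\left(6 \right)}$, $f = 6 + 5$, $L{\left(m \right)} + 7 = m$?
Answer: $-55242$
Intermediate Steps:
$L{\left(m \right)} = -7 + m$
$f = 11$
$C{\left(K \right)} = -33$ ($C{\left(K \right)} = 11 \cdot 3 \left(-7 + 6\right) = 33 \left(-1\right) = -33$)
$\left(-54\right) \left(-31\right) C{\left(-2 \right)} = \left(-54\right) \left(-31\right) \left(-33\right) = 1674 \left(-33\right) = -55242$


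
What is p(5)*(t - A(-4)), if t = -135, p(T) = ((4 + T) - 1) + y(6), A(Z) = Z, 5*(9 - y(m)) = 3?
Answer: -10742/5 ≈ -2148.4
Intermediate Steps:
y(m) = 42/5 (y(m) = 9 - 1/5*3 = 9 - 3/5 = 42/5)
p(T) = 57/5 + T (p(T) = ((4 + T) - 1) + 42/5 = (3 + T) + 42/5 = 57/5 + T)
p(5)*(t - A(-4)) = (57/5 + 5)*(-135 - 1*(-4)) = 82*(-135 + 4)/5 = (82/5)*(-131) = -10742/5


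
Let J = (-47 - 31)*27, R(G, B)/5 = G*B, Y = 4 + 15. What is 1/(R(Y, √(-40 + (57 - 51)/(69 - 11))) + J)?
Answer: -4698/10697213 - 95*I*√33553/139063769 ≈ -0.00043918 - 0.00012513*I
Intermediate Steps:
Y = 19
R(G, B) = 5*B*G (R(G, B) = 5*(G*B) = 5*(B*G) = 5*B*G)
J = -2106 (J = -78*27 = -2106)
1/(R(Y, √(-40 + (57 - 51)/(69 - 11))) + J) = 1/(5*√(-40 + (57 - 51)/(69 - 11))*19 - 2106) = 1/(5*√(-40 + 6/58)*19 - 2106) = 1/(5*√(-40 + 6*(1/58))*19 - 2106) = 1/(5*√(-40 + 3/29)*19 - 2106) = 1/(5*√(-1157/29)*19 - 2106) = 1/(5*(I*√33553/29)*19 - 2106) = 1/(95*I*√33553/29 - 2106) = 1/(-2106 + 95*I*√33553/29)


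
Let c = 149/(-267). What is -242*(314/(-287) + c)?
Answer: 30637442/76629 ≈ 399.82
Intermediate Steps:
c = -149/267 (c = 149*(-1/267) = -149/267 ≈ -0.55805)
-242*(314/(-287) + c) = -242*(314/(-287) - 149/267) = -242*(314*(-1/287) - 149/267) = -242*(-314/287 - 149/267) = -242*(-126601/76629) = 30637442/76629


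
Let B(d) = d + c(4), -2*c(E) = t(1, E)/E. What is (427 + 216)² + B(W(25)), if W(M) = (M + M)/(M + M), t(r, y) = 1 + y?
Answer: 3307595/8 ≈ 4.1345e+5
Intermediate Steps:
W(M) = 1 (W(M) = (2*M)/((2*M)) = (2*M)*(1/(2*M)) = 1)
c(E) = -(1 + E)/(2*E)
B(d) = -5/8 + d (B(d) = d + (½)*(-1 - 1*4)/4 = d + (½)*(¼)*(-1 - 4) = d + (½)*(¼)*(-5) = d - 5/8 = -5/8 + d)
(427 + 216)² + B(W(25)) = (427 + 216)² + (-5/8 + 1) = 643² + 3/8 = 413449 + 3/8 = 3307595/8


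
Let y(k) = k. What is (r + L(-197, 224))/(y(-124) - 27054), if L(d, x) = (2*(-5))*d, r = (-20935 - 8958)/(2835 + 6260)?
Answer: -17887257/247183910 ≈ -0.072364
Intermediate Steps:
r = -29893/9095 ≈ -3.2868
L(d, x) = -10*d
(r + L(-197, 224))/(y(-124) - 27054) = (-29893/9095 - 10*(-197))/(-124 - 27054) = (-29893/9095 + 1970)/(-27178) = (17887257/9095)*(-1/27178) = -17887257/247183910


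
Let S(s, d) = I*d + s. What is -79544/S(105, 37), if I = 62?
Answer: -79544/2399 ≈ -33.157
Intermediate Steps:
S(s, d) = s + 62*d (S(s, d) = 62*d + s = s + 62*d)
-79544/S(105, 37) = -79544/(105 + 62*37) = -79544/(105 + 2294) = -79544/2399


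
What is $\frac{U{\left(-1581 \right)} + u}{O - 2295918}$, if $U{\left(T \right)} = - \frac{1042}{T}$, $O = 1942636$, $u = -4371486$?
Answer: $\frac{3455659162}{279269421} \approx 12.374$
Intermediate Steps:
$\frac{U{\left(-1581 \right)} + u}{O - 2295918} = \frac{- \frac{1042}{-1581} - 4371486}{1942636 - 2295918} = \frac{\left(-1042\right) \left(- \frac{1}{1581}\right) - 4371486}{-353282} = \left(\frac{1042}{1581} - 4371486\right) \left(- \frac{1}{353282}\right) = \left(- \frac{6911318324}{1581}\right) \left(- \frac{1}{353282}\right) = \frac{3455659162}{279269421}$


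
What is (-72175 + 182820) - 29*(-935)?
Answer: 137760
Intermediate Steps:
(-72175 + 182820) - 29*(-935) = 110645 + 27115 = 137760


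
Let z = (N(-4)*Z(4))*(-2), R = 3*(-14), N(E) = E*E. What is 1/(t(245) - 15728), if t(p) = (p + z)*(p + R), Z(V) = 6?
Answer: -1/4969 ≈ -0.00020125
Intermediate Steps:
N(E) = E²
R = -42
z = -192 (z = ((-4)²*6)*(-2) = (16*6)*(-2) = 96*(-2) = -192)
t(p) = (-192 + p)*(-42 + p) (t(p) = (p - 192)*(p - 42) = (-192 + p)*(-42 + p))
1/(t(245) - 15728) = 1/((8064 + 245² - 234*245) - 15728) = 1/((8064 + 60025 - 57330) - 15728) = 1/(10759 - 15728) = 1/(-4969) = -1/4969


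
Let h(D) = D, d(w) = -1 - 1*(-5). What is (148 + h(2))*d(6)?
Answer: 600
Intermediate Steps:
d(w) = 4 (d(w) = -1 + 5 = 4)
(148 + h(2))*d(6) = (148 + 2)*4 = 150*4 = 600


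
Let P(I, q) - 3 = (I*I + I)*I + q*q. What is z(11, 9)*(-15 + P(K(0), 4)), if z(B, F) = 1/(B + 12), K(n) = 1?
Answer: 6/23 ≈ 0.26087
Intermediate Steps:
z(B, F) = 1/(12 + B)
P(I, q) = 3 + q² + I*(I + I²) (P(I, q) = 3 + ((I*I + I)*I + q*q) = 3 + ((I² + I)*I + q²) = 3 + ((I + I²)*I + q²) = 3 + (I*(I + I²) + q²) = 3 + (q² + I*(I + I²)) = 3 + q² + I*(I + I²))
z(11, 9)*(-15 + P(K(0), 4)) = (-15 + (3 + 1² + 1³ + 4²))/(12 + 11) = (-15 + (3 + 1 + 1 + 16))/23 = (-15 + 21)/23 = (1/23)*6 = 6/23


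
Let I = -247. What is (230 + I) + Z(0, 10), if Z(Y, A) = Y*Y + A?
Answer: -7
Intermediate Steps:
Z(Y, A) = A + Y² (Z(Y, A) = Y² + A = A + Y²)
(230 + I) + Z(0, 10) = (230 - 247) + (10 + 0²) = -17 + (10 + 0) = -17 + 10 = -7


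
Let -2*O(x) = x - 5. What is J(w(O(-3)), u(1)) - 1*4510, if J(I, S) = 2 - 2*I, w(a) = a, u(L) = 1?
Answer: -4516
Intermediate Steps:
O(x) = 5/2 - x/2 (O(x) = -(x - 5)/2 = -(-5 + x)/2 = 5/2 - x/2)
J(w(O(-3)), u(1)) - 1*4510 = (2 - 2*(5/2 - 1/2*(-3))) - 1*4510 = (2 - 2*(5/2 + 3/2)) - 4510 = (2 - 2*4) - 4510 = (2 - 8) - 4510 = -6 - 4510 = -4516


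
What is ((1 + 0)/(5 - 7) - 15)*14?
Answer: -217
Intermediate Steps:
((1 + 0)/(5 - 7) - 15)*14 = (1/(-2) - 15)*14 = (1*(-1/2) - 15)*14 = (-1/2 - 15)*14 = -31/2*14 = -217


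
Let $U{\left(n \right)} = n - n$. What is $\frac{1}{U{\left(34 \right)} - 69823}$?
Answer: $- \frac{1}{69823} \approx -1.4322 \cdot 10^{-5}$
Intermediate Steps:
$U{\left(n \right)} = 0$
$\frac{1}{U{\left(34 \right)} - 69823} = \frac{1}{0 - 69823} = \frac{1}{-69823} = - \frac{1}{69823}$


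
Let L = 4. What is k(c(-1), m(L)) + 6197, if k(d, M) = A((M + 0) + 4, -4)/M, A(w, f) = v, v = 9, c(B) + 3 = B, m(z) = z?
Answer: 24797/4 ≈ 6199.3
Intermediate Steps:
c(B) = -3 + B
A(w, f) = 9
k(d, M) = 9/M
k(c(-1), m(L)) + 6197 = 9/4 + 6197 = 24797/4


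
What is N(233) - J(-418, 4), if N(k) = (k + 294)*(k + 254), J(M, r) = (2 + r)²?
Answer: 256613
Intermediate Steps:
N(k) = (254 + k)*(294 + k) (N(k) = (294 + k)*(254 + k) = (254 + k)*(294 + k))
N(233) - J(-418, 4) = (74676 + 233² + 548*233) - (2 + 4)² = (74676 + 54289 + 127684) - 1*6² = 256649 - 1*36 = 256649 - 36 = 256613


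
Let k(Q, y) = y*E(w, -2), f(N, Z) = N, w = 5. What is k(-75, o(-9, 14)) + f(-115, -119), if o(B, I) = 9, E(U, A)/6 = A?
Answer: -223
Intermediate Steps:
E(U, A) = 6*A
k(Q, y) = -12*y (k(Q, y) = y*(6*(-2)) = y*(-12) = -12*y)
k(-75, o(-9, 14)) + f(-115, -119) = -12*9 - 115 = -108 - 115 = -223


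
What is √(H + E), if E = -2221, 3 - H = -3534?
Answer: 2*√329 ≈ 36.277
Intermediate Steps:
H = 3537 (H = 3 - 1*(-3534) = 3 + 3534 = 3537)
√(H + E) = √(3537 - 2221) = √1316 = 2*√329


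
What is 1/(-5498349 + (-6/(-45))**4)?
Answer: -50625/278353918109 ≈ -1.8187e-7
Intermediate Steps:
1/(-5498349 + (-6/(-45))**4) = 1/(-5498349 + (-6*(-1/45))**4) = 1/(-5498349 + (2/15)**4) = 1/(-5498349 + 16/50625) = 1/(-278353918109/50625) = -50625/278353918109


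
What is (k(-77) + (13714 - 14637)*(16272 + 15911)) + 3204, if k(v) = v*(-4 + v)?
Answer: -29695468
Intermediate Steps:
(k(-77) + (13714 - 14637)*(16272 + 15911)) + 3204 = (-77*(-4 - 77) + (13714 - 14637)*(16272 + 15911)) + 3204 = (-77*(-81) - 923*32183) + 3204 = (6237 - 29704909) + 3204 = -29698672 + 3204 = -29695468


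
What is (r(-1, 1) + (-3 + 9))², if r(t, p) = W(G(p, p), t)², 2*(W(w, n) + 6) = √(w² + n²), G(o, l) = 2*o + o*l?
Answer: 9361/4 - 534*√10 ≈ 651.59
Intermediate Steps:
G(o, l) = 2*o + l*o
W(w, n) = -6 + √(n² + w²)/2 (W(w, n) = -6 + √(w² + n²)/2 = -6 + √(n² + w²)/2)
r(t, p) = (-6 + √(t² + p²*(2 + p)²)/2)² (r(t, p) = (-6 + √(t² + (p*(2 + p))²)/2)² = (-6 + √(t² + p²*(2 + p)²)/2)²)
(r(-1, 1) + (-3 + 9))² = ((-12 + √((-1)² + 1²*(2 + 1)²))²/4 + (-3 + 9))² = ((-12 + √(1 + 1*3²))²/4 + 6)² = ((-12 + √(1 + 1*9))²/4 + 6)² = ((-12 + √(1 + 9))²/4 + 6)² = ((-12 + √10)²/4 + 6)² = (6 + (-12 + √10)²/4)²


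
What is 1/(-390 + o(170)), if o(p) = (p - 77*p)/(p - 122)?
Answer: -6/3955 ≈ -0.0015171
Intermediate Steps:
o(p) = -76*p/(-122 + p) (o(p) = (-76*p)/(-122 + p) = -76*p/(-122 + p))
1/(-390 + o(170)) = 1/(-390 - 76*170/(-122 + 170)) = 1/(-390 - 76*170/48) = 1/(-390 - 76*170*1/48) = 1/(-390 - 1615/6) = 1/(-3955/6) = -6/3955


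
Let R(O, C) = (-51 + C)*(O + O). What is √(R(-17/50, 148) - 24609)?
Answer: I*√616874/5 ≈ 157.08*I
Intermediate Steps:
R(O, C) = 2*O*(-51 + C) (R(O, C) = (-51 + C)*(2*O) = 2*O*(-51 + C))
√(R(-17/50, 148) - 24609) = √(2*(-17/50)*(-51 + 148) - 24609) = √(2*(-17*1/50)*97 - 24609) = √(2*(-17/50)*97 - 24609) = √(-1649/25 - 24609) = √(-616874/25) = I*√616874/5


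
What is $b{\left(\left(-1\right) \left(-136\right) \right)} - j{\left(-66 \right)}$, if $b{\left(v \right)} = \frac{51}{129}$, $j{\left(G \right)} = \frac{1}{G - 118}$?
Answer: $\frac{3171}{7912} \approx 0.40078$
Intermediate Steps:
$j{\left(G \right)} = \frac{1}{-118 + G}$
$b{\left(v \right)} = \frac{17}{43}$ ($b{\left(v \right)} = 51 \cdot \frac{1}{129} = \frac{17}{43}$)
$b{\left(\left(-1\right) \left(-136\right) \right)} - j{\left(-66 \right)} = \frac{17}{43} - \frac{1}{-118 - 66} = \frac{17}{43} - \frac{1}{-184} = \frac{17}{43} - - \frac{1}{184} = \frac{17}{43} + \frac{1}{184} = \frac{3171}{7912}$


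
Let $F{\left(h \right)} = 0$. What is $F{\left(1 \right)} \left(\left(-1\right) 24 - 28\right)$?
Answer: $0$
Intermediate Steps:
$F{\left(1 \right)} \left(\left(-1\right) 24 - 28\right) = 0 \left(\left(-1\right) 24 - 28\right) = 0 \left(-24 - 28\right) = 0 \left(-52\right) = 0$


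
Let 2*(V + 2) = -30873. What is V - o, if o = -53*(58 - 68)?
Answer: -31937/2 ≈ -15969.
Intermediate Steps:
V = -30877/2 (V = -2 + (½)*(-30873) = -2 - 30873/2 = -30877/2 ≈ -15439.)
o = 530 (o = -53*(-10) = 530)
V - o = -30877/2 - 1*530 = -30877/2 - 530 = -31937/2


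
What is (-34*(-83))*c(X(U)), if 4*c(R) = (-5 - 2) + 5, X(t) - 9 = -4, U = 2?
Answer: -1411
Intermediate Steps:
X(t) = 5 (X(t) = 9 - 4 = 5)
c(R) = -1/2 (c(R) = ((-5 - 2) + 5)/4 = (-7 + 5)/4 = (1/4)*(-2) = -1/2)
(-34*(-83))*c(X(U)) = -34*(-83)*(-1/2) = 2822*(-1/2) = -1411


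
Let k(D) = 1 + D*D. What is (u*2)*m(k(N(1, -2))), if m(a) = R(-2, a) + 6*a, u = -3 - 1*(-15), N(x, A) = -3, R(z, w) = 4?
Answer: 1536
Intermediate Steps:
k(D) = 1 + D²
u = 12 (u = -3 + 15 = 12)
m(a) = 4 + 6*a
(u*2)*m(k(N(1, -2))) = (12*2)*(4 + 6*(1 + (-3)²)) = 24*(4 + 6*(1 + 9)) = 24*(4 + 6*10) = 24*(4 + 60) = 24*64 = 1536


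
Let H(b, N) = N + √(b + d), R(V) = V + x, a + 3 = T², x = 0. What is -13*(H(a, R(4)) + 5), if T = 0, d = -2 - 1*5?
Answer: -117 - 13*I*√10 ≈ -117.0 - 41.11*I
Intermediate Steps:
d = -7 (d = -2 - 5 = -7)
a = -3 (a = -3 + 0² = -3 + 0 = -3)
R(V) = V (R(V) = V + 0 = V)
H(b, N) = N + √(-7 + b) (H(b, N) = N + √(b - 7) = N + √(-7 + b))
-13*(H(a, R(4)) + 5) = -13*((4 + √(-7 - 3)) + 5) = -13*((4 + √(-10)) + 5) = -13*((4 + I*√10) + 5) = -13*(9 + I*√10) = -117 - 13*I*√10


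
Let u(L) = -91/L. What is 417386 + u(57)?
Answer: 23790911/57 ≈ 4.1738e+5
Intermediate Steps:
417386 + u(57) = 417386 - 91/57 = 23790911/57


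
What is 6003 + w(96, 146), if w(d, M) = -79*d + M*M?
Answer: 19735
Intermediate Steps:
w(d, M) = M² - 79*d (w(d, M) = -79*d + M² = M² - 79*d)
6003 + w(96, 146) = 6003 + (146² - 79*96) = 6003 + (21316 - 7584) = 6003 + 13732 = 19735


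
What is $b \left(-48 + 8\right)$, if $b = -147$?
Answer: $5880$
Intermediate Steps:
$b \left(-48 + 8\right) = - 147 \left(-48 + 8\right) = \left(-147\right) \left(-40\right) = 5880$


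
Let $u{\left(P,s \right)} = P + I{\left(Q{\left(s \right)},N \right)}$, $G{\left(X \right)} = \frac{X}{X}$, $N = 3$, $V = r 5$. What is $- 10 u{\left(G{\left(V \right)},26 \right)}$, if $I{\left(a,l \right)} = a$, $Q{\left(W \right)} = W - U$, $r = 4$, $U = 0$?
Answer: $-270$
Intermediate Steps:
$Q{\left(W \right)} = W$ ($Q{\left(W \right)} = W - 0 = W + 0 = W$)
$V = 20$ ($V = 4 \cdot 5 = 20$)
$G{\left(X \right)} = 1$
$u{\left(P,s \right)} = P + s$
$- 10 u{\left(G{\left(V \right)},26 \right)} = - 10 \left(1 + 26\right) = \left(-10\right) 27 = -270$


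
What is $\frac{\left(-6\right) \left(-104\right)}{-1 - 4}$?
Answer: $- \frac{624}{5} \approx -124.8$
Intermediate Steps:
$\frac{\left(-6\right) \left(-104\right)}{-1 - 4} = \frac{1}{-5} \cdot 624 = \left(- \frac{1}{5}\right) 624 = - \frac{624}{5}$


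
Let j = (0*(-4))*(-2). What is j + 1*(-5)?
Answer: -5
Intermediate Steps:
j = 0 (j = 0*(-2) = 0)
j + 1*(-5) = 0 + 1*(-5) = 0 - 5 = -5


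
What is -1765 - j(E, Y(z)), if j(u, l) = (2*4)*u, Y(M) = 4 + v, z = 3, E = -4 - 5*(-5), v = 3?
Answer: -1933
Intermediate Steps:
E = 21 (E = -4 + 25 = 21)
Y(M) = 7 (Y(M) = 4 + 3 = 7)
j(u, l) = 8*u
-1765 - j(E, Y(z)) = -1765 - 8*21 = -1765 - 1*168 = -1765 - 168 = -1933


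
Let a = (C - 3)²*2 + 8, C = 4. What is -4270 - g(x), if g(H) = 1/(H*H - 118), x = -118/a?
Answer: -2267395/531 ≈ -4270.0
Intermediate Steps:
a = 10 (a = (4 - 3)²*2 + 8 = 1²*2 + 8 = 1*2 + 8 = 2 + 8 = 10)
x = -59/5 (x = -118/10 = -118*⅒ = -59/5 ≈ -11.800)
g(H) = 1/(-118 + H²) (g(H) = 1/(H² - 118) = 1/(-118 + H²))
-4270 - g(x) = -4270 - 1/(-118 + (-59/5)²) = -4270 - 1/(-118 + 3481/25) = -4270 - 1/531/25 = -4270 - 1*25/531 = -4270 - 25/531 = -2267395/531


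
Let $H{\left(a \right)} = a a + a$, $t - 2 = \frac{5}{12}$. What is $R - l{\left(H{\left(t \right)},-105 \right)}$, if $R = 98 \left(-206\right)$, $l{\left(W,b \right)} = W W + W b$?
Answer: $- \frac{402054409}{20736} \approx -19389.0$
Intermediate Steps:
$t = \frac{29}{12}$ ($t = 2 + \frac{5}{12} = \frac{29}{12} \approx 2.4167$)
$H{\left(a \right)} = a + a^{2}$ ($H{\left(a \right)} = a^{2} + a = a + a^{2}$)
$l{\left(W,b \right)} = W^{2} + W b$
$R = -20188$
$R - l{\left(H{\left(t \right)},-105 \right)} = -20188 - \frac{29 \left(1 + \frac{29}{12}\right)}{12} \left(\frac{29 \left(1 + \frac{29}{12}\right)}{12} - 105\right) = -20188 - \frac{29}{12} \cdot \frac{41}{12} \left(\frac{29}{12} \cdot \frac{41}{12} - 105\right) = -20188 - \frac{1189 \left(\frac{1189}{144} - 105\right)}{144} = -20188 - \frac{1189}{144} \left(- \frac{13931}{144}\right) = -20188 - - \frac{16563959}{20736} = -20188 + \frac{16563959}{20736} = - \frac{402054409}{20736}$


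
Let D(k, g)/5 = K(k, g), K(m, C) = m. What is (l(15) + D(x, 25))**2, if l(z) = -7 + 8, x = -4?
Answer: 361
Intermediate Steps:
D(k, g) = 5*k
l(z) = 1
(l(15) + D(x, 25))**2 = (1 + 5*(-4))**2 = (1 - 20)**2 = (-19)**2 = 361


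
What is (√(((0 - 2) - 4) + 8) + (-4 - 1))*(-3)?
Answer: 15 - 3*√2 ≈ 10.757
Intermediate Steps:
(√(((0 - 2) - 4) + 8) + (-4 - 1))*(-3) = (√((-2 - 4) + 8) - 5)*(-3) = (√(-6 + 8) - 5)*(-3) = (√2 - 5)*(-3) = (-5 + √2)*(-3) = 15 - 3*√2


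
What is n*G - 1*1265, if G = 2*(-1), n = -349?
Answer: -567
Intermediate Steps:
G = -2
n*G - 1*1265 = -349*(-2) - 1*1265 = 698 - 1265 = -567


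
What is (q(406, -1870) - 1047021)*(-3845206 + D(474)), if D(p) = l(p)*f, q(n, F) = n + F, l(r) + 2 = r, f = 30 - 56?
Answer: 4044507820830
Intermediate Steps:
f = -26
l(r) = -2 + r
q(n, F) = F + n
D(p) = 52 - 26*p (D(p) = (-2 + p)*(-26) = 52 - 26*p)
(q(406, -1870) - 1047021)*(-3845206 + D(474)) = ((-1870 + 406) - 1047021)*(-3845206 + (52 - 26*474)) = (-1464 - 1047021)*(-3845206 + (52 - 12324)) = -1048485*(-3845206 - 12272) = -1048485*(-3857478) = 4044507820830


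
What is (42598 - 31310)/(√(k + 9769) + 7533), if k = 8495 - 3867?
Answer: 7086042/4727641 - 2822*√14397/14182923 ≈ 1.4750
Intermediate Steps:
k = 4628
(42598 - 31310)/(√(k + 9769) + 7533) = (42598 - 31310)/(√(4628 + 9769) + 7533) = 11288/(√14397 + 7533) = 11288/(7533 + √14397)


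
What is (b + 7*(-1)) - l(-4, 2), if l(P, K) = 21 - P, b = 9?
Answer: -23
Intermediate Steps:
(b + 7*(-1)) - l(-4, 2) = (9 + 7*(-1)) - (21 - 1*(-4)) = (9 - 7) - (21 + 4) = 2 - 1*25 = 2 - 25 = -23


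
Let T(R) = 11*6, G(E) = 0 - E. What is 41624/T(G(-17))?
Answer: 1892/3 ≈ 630.67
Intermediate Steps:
G(E) = -E
T(R) = 66
41624/T(G(-17)) = 41624/66 = 41624*(1/66) = 1892/3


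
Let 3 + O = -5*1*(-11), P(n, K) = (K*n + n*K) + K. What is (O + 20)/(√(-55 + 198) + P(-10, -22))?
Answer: 2736/15871 - 72*√143/174581 ≈ 0.16746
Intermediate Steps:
P(n, K) = K + 2*K*n (P(n, K) = (K*n + K*n) + K = 2*K*n + K = K + 2*K*n)
O = 52 (O = -3 - 5*1*(-11) = -3 - 5*(-11) = -3 + 55 = 52)
(O + 20)/(√(-55 + 198) + P(-10, -22)) = (52 + 20)/(√(-55 + 198) - 22*(1 + 2*(-10))) = 72/(√143 - 22*(1 - 20)) = 72/(√143 - 22*(-19)) = 72/(√143 + 418) = 72/(418 + √143)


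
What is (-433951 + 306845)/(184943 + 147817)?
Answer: -63553/166380 ≈ -0.38198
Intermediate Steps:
(-433951 + 306845)/(184943 + 147817) = -127106/332760 = -127106*1/332760 = -63553/166380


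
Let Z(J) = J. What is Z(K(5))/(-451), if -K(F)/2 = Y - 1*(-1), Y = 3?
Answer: 8/451 ≈ 0.017738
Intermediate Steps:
K(F) = -8 (K(F) = -2*(3 - 1*(-1)) = -2*(3 + 1) = -2*4 = -8)
Z(K(5))/(-451) = -8/(-451) = -8*(-1/451) = 8/451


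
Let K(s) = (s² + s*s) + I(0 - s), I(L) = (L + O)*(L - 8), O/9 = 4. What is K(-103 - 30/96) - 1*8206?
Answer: 6763307/256 ≈ 26419.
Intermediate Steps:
O = 36 (O = 9*4 = 36)
I(L) = (-8 + L)*(36 + L) (I(L) = (L + 36)*(L - 8) = (36 + L)*(-8 + L) = (-8 + L)*(36 + L))
K(s) = -288 - 28*s + 3*s² (K(s) = (s² + s*s) + (-288 + (0 - s)² + 28*(0 - s)) = (s² + s²) + (-288 + (-s)² + 28*(-s)) = 2*s² + (-288 + s² - 28*s) = -288 - 28*s + 3*s²)
K(-103 - 30/96) - 1*8206 = (-288 - 28*(-103 - 30/96) + 3*(-103 - 30/96)²) - 1*8206 = (-288 - 28*(-103 - 30*1/96) + 3*(-103 - 30*1/96)²) - 8206 = (-288 - 28*(-103 - 5/16) + 3*(-103 - 5/16)²) - 8206 = (-288 - 28*(-1653/16) + 3*(-1653/16)²) - 8206 = (-288 + 11571/4 + 3*(2732409/256)) - 8206 = (-288 + 11571/4 + 8197227/256) - 8206 = 8864043/256 - 8206 = 6763307/256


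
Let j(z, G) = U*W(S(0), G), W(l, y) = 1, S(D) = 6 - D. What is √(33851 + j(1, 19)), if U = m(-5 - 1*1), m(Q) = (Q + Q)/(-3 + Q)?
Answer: √304671/3 ≈ 183.99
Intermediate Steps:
m(Q) = 2*Q/(-3 + Q) (m(Q) = (2*Q)/(-3 + Q) = 2*Q/(-3 + Q))
U = 4/3 (U = 2*(-5 - 1*1)/(-3 + (-5 - 1*1)) = 2*(-5 - 1)/(-3 + (-5 - 1)) = 2*(-6)/(-3 - 6) = 2*(-6)/(-9) = 2*(-6)*(-⅑) = 4/3 ≈ 1.3333)
j(z, G) = 4/3 (j(z, G) = (4/3)*1 = 4/3)
√(33851 + j(1, 19)) = √(33851 + 4/3) = √(101557/3) = √304671/3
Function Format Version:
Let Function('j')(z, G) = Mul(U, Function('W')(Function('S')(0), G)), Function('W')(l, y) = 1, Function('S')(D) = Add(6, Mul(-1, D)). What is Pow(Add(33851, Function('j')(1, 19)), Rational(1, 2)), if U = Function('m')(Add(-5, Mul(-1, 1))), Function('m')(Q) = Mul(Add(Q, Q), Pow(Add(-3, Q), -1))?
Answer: Mul(Rational(1, 3), Pow(304671, Rational(1, 2))) ≈ 183.99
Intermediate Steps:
Function('m')(Q) = Mul(2, Q, Pow(Add(-3, Q), -1)) (Function('m')(Q) = Mul(Mul(2, Q), Pow(Add(-3, Q), -1)) = Mul(2, Q, Pow(Add(-3, Q), -1)))
U = Rational(4, 3) (U = Mul(2, Add(-5, Mul(-1, 1)), Pow(Add(-3, Add(-5, Mul(-1, 1))), -1)) = Mul(2, Add(-5, -1), Pow(Add(-3, Add(-5, -1)), -1)) = Mul(2, -6, Pow(Add(-3, -6), -1)) = Mul(2, -6, Pow(-9, -1)) = Mul(2, -6, Rational(-1, 9)) = Rational(4, 3) ≈ 1.3333)
Function('j')(z, G) = Rational(4, 3) (Function('j')(z, G) = Mul(Rational(4, 3), 1) = Rational(4, 3))
Pow(Add(33851, Function('j')(1, 19)), Rational(1, 2)) = Pow(Add(33851, Rational(4, 3)), Rational(1, 2)) = Pow(Rational(101557, 3), Rational(1, 2)) = Mul(Rational(1, 3), Pow(304671, Rational(1, 2)))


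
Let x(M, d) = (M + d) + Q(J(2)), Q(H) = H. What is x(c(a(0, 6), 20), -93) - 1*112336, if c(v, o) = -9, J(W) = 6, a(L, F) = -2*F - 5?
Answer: -112432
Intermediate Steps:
a(L, F) = -5 - 2*F
x(M, d) = 6 + M + d (x(M, d) = (M + d) + 6 = 6 + M + d)
x(c(a(0, 6), 20), -93) - 1*112336 = (6 - 9 - 93) - 1*112336 = -96 - 112336 = -112432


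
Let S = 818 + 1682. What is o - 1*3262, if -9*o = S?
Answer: -31858/9 ≈ -3539.8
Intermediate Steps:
S = 2500
o = -2500/9 (o = -⅑*2500 = -2500/9 ≈ -277.78)
o - 1*3262 = -2500/9 - 1*3262 = -2500/9 - 3262 = -31858/9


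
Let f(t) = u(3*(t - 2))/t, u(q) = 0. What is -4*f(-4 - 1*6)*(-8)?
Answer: 0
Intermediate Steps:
f(t) = 0 (f(t) = 0/t = 0)
-4*f(-4 - 1*6)*(-8) = -4*0*(-8) = 0*(-8) = 0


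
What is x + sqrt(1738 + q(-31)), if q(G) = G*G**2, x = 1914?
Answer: 1914 + 3*I*sqrt(3117) ≈ 1914.0 + 167.49*I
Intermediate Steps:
q(G) = G**3
x + sqrt(1738 + q(-31)) = 1914 + sqrt(1738 + (-31)**3) = 1914 + sqrt(1738 - 29791) = 1914 + sqrt(-28053) = 1914 + 3*I*sqrt(3117)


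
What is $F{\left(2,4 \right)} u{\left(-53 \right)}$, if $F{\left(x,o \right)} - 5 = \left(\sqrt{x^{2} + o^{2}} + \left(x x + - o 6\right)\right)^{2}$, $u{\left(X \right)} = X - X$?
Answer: $0$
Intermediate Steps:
$u{\left(X \right)} = 0$
$F{\left(x,o \right)} = 5 + \left(x^{2} + \sqrt{o^{2} + x^{2}} - 6 o\right)^{2}$ ($F{\left(x,o \right)} = 5 + \left(\sqrt{x^{2} + o^{2}} + \left(x x + - o 6\right)\right)^{2} = 5 + \left(\sqrt{o^{2} + x^{2}} - \left(- x^{2} + 6 o\right)\right)^{2} = 5 + \left(x^{2} + \sqrt{o^{2} + x^{2}} - 6 o\right)^{2}$)
$F{\left(2,4 \right)} u{\left(-53 \right)} = \left(5 + \left(2^{2} + \sqrt{4^{2} + 2^{2}} - 24\right)^{2}\right) 0 = \left(5 + \left(4 + \sqrt{16 + 4} - 24\right)^{2}\right) 0 = \left(5 + \left(4 + \sqrt{20} - 24\right)^{2}\right) 0 = \left(5 + \left(4 + 2 \sqrt{5} - 24\right)^{2}\right) 0 = \left(5 + \left(-20 + 2 \sqrt{5}\right)^{2}\right) 0 = 0$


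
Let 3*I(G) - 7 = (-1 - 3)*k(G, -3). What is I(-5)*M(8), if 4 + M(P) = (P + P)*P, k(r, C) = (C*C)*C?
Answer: 14260/3 ≈ 4753.3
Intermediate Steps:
k(r, C) = C**3 (k(r, C) = C**2*C = C**3)
M(P) = -4 + 2*P**2 (M(P) = -4 + (P + P)*P = -4 + (2*P)*P = -4 + 2*P**2)
I(G) = 115/3 (I(G) = 7/3 + ((-1 - 3)*(-3)**3)/3 = 7/3 + (-4*(-27))/3 = 7/3 + (1/3)*108 = 7/3 + 36 = 115/3)
I(-5)*M(8) = 115*(-4 + 2*8**2)/3 = 115*(-4 + 2*64)/3 = 115*(-4 + 128)/3 = (115/3)*124 = 14260/3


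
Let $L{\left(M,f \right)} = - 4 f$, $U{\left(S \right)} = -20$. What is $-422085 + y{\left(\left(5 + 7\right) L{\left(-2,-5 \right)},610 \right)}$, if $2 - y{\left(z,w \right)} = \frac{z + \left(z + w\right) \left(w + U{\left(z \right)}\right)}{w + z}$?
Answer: $- \frac{35927229}{85} \approx -4.2267 \cdot 10^{5}$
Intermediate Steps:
$y{\left(z,w \right)} = 2 - \frac{z + \left(-20 + w\right) \left(w + z\right)}{w + z}$ ($y{\left(z,w \right)} = 2 - \frac{z + \left(z + w\right) \left(w - 20\right)}{w + z} = 2 - \frac{z + \left(w + z\right) \left(-20 + w\right)}{w + z} = 2 - \frac{z + \left(-20 + w\right) \left(w + z\right)}{w + z}$)
$-422085 + y{\left(\left(5 + 7\right) L{\left(-2,-5 \right)},610 \right)} = -422085 + \frac{- 610^{2} + 21 \left(5 + 7\right) \left(\left(-4\right) \left(-5\right)\right) + 22 \cdot 610 - 610 \left(5 + 7\right) \left(\left(-4\right) \left(-5\right)\right)}{610 + \left(5 + 7\right) \left(\left(-4\right) \left(-5\right)\right)} = -422085 + \frac{\left(-1\right) 372100 + 21 \cdot 12 \cdot 20 + 13420 - 610 \cdot 12 \cdot 20}{610 + 12 \cdot 20} = -422085 + \frac{-372100 + 21 \cdot 240 + 13420 - 610 \cdot 240}{610 + 240} = -422085 + \frac{-372100 + 5040 + 13420 - 146400}{850} = -422085 + \frac{1}{850} \left(-500040\right) = -422085 - \frac{50004}{85} = - \frac{35927229}{85}$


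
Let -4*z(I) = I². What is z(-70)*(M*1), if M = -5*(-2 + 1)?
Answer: -6125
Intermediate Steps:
M = 5 (M = -5*(-1) = 5)
z(I) = -I²/4
z(-70)*(M*1) = (-¼*(-70)²)*(5*1) = -¼*4900*5 = -1225*5 = -6125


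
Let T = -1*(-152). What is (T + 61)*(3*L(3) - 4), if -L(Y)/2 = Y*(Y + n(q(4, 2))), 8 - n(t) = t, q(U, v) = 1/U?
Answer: -84135/2 ≈ -42068.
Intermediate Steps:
n(t) = 8 - t
L(Y) = -2*Y*(31/4 + Y) (L(Y) = -2*Y*(Y + (8 - 1/4)) = -2*Y*(Y + (8 - 1*¼)) = -2*Y*(Y + (8 - ¼)) = -2*Y*(Y + 31/4) = -2*Y*(31/4 + Y))
T = 152
(T + 61)*(3*L(3) - 4) = (152 + 61)*(3*(-½*3*(31 + 4*3)) - 4) = 213*(3*(-½*3*(31 + 12)) - 4) = 213*(3*(-½*3*43) - 4) = 213*(3*(-129/2) - 4) = 213*(-387/2 - 4) = 213*(-395/2) = -84135/2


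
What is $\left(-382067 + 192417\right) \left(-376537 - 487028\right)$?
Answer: $163775102250$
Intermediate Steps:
$\left(-382067 + 192417\right) \left(-376537 - 487028\right) = \left(-189650\right) \left(-863565\right) = 163775102250$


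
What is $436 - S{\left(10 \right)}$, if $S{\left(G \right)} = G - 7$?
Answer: $433$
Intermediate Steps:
$S{\left(G \right)} = -7 + G$
$436 - S{\left(10 \right)} = 436 - \left(-7 + 10\right) = 436 - 3 = 433$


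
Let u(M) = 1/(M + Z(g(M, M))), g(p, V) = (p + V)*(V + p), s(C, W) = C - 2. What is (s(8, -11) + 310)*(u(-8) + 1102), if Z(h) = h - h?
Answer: 696385/2 ≈ 3.4819e+5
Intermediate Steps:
s(C, W) = -2 + C
g(p, V) = (V + p)**2 (g(p, V) = (V + p)*(V + p) = (V + p)**2)
Z(h) = 0
u(M) = 1/M (u(M) = 1/(M + 0) = 1/M)
(s(8, -11) + 310)*(u(-8) + 1102) = ((-2 + 8) + 310)*(1/(-8) + 1102) = (6 + 310)*(-1/8 + 1102) = 316*(8815/8) = 696385/2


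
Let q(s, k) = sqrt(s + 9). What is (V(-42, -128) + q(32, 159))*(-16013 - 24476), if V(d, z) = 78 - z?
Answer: -8340734 - 40489*sqrt(41) ≈ -8.6000e+6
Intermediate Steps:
q(s, k) = sqrt(9 + s)
(V(-42, -128) + q(32, 159))*(-16013 - 24476) = ((78 - 1*(-128)) + sqrt(9 + 32))*(-16013 - 24476) = ((78 + 128) + sqrt(41))*(-40489) = (206 + sqrt(41))*(-40489) = -8340734 - 40489*sqrt(41)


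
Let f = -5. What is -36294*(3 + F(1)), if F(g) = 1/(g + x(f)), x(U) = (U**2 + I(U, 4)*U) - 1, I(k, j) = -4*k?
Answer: -2709952/25 ≈ -1.0840e+5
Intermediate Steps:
x(U) = -1 - 3*U**2 (x(U) = (U**2 + (-4*U)*U) - 1 = (U**2 - 4*U**2) - 1 = -3*U**2 - 1 = -1 - 3*U**2)
F(g) = 1/(-76 + g) (F(g) = 1/(g + (-1 - 3*(-5)**2)) = 1/(g + (-1 - 3*25)) = 1/(g + (-1 - 75)) = 1/(g - 76) = 1/(-76 + g))
-36294*(3 + F(1)) = -36294*(3 + 1/(-76 + 1)) = -36294*(3 + 1/(-75)) = -36294*(3 - 1/75) = -36294*224/75 = -2709952/25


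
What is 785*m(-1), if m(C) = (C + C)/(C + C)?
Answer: 785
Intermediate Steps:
m(C) = 1 (m(C) = (2*C)/((2*C)) = (2*C)*(1/(2*C)) = 1)
785*m(-1) = 785*1 = 785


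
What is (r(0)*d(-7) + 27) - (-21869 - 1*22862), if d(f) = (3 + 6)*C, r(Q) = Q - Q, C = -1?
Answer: 44758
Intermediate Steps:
r(Q) = 0
d(f) = -9 (d(f) = (3 + 6)*(-1) = 9*(-1) = -9)
(r(0)*d(-7) + 27) - (-21869 - 1*22862) = (0*(-9) + 27) - (-21869 - 1*22862) = (0 + 27) - (-21869 - 22862) = 27 - 1*(-44731) = 27 + 44731 = 44758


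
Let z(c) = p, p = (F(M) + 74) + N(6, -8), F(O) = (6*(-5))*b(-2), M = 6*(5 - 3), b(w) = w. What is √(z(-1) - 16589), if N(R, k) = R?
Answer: I*√16449 ≈ 128.25*I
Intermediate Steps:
M = 12 (M = 6*2 = 12)
F(O) = 60 (F(O) = (6*(-5))*(-2) = -30*(-2) = 60)
p = 140 (p = (60 + 74) + 6 = 134 + 6 = 140)
z(c) = 140
√(z(-1) - 16589) = √(140 - 16589) = √(-16449) = I*√16449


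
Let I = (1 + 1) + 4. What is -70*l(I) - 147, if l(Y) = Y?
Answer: -567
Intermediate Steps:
I = 6 (I = 2 + 4 = 6)
-70*l(I) - 147 = -70*6 - 147 = -420 - 147 = -567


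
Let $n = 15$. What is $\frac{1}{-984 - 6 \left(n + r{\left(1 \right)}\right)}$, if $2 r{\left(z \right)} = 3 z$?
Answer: $- \frac{1}{1083} \approx -0.00092336$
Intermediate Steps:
$r{\left(z \right)} = \frac{3 z}{2}$
$\frac{1}{-984 - 6 \left(n + r{\left(1 \right)}\right)} = \frac{1}{-984 - 6 \left(15 + \frac{3}{2} \cdot 1\right)} = \frac{1}{-984 - 6 \left(15 + \frac{3}{2}\right)} = \frac{1}{-984 - 99} = \frac{1}{-1083} = - \frac{1}{1083}$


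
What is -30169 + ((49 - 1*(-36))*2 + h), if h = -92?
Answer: -30091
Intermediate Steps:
-30169 + ((49 - 1*(-36))*2 + h) = -30169 + ((49 - 1*(-36))*2 - 92) = -30169 + ((49 + 36)*2 - 92) = -30169 + (85*2 - 92) = -30169 + (170 - 92) = -30169 + 78 = -30091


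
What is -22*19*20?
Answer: -8360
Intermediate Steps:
-22*19*20 = -418*20 = -8360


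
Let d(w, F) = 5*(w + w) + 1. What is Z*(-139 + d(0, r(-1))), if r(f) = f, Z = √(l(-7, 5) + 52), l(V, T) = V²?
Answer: -138*√101 ≈ -1386.9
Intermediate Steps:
Z = √101 (Z = √((-7)² + 52) = √(49 + 52) = √101 ≈ 10.050)
d(w, F) = 1 + 10*w (d(w, F) = 5*(2*w) + 1 = 10*w + 1 = 1 + 10*w)
Z*(-139 + d(0, r(-1))) = √101*(-139 + (1 + 10*0)) = √101*(-139 + (1 + 0)) = √101*(-139 + 1) = √101*(-138) = -138*√101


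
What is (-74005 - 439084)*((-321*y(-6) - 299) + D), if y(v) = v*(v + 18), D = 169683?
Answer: -98767580144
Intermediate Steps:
y(v) = v*(18 + v)
(-74005 - 439084)*((-321*y(-6) - 299) + D) = (-74005 - 439084)*((-(-1926)*(18 - 6) - 299) + 169683) = -513089*((-(-1926)*12 - 299) + 169683) = -513089*((-321*(-72) - 299) + 169683) = -513089*((23112 - 299) + 169683) = -513089*(22813 + 169683) = -513089*192496 = -98767580144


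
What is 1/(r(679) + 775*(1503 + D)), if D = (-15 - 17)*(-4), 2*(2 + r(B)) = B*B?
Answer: 2/2989087 ≈ 6.6910e-7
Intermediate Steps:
r(B) = -2 + B**2/2 (r(B) = -2 + (B*B)/2 = -2 + B**2/2)
D = 128 (D = -32*(-4) = 128)
1/(r(679) + 775*(1503 + D)) = 1/((-2 + (1/2)*679**2) + 775*(1503 + 128)) = 1/((-2 + (1/2)*461041) + 775*1631) = 1/((-2 + 461041/2) + 1264025) = 1/(461037/2 + 1264025) = 1/(2989087/2) = 2/2989087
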